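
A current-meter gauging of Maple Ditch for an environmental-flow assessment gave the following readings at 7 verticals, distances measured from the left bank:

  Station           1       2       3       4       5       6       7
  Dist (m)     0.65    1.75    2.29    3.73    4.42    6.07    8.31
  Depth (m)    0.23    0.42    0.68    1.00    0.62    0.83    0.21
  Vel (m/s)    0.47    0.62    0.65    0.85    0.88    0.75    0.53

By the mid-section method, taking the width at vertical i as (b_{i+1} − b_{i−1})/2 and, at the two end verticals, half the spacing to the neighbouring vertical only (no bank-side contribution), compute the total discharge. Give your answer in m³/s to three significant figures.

3.59 m³/s

w_1 = (1.75 − 0.65)/2 = 0.55 m; q_1 = 0.47 × 0.23 × 0.55 = 0.05946 m³/s
w_2 = (2.29 − 0.65)/2 = 0.82 m; q_2 = 0.62 × 0.42 × 0.82 = 0.2135 m³/s
w_3 = (3.73 − 1.75)/2 = 0.99 m; q_3 = 0.65 × 0.68 × 0.99 = 0.4376 m³/s
w_4 = (4.42 − 2.29)/2 = 1.065 m; q_4 = 0.85 × 1.00 × 1.065 = 0.9053 m³/s
w_5 = (6.07 − 3.73)/2 = 1.17 m; q_5 = 0.88 × 0.62 × 1.17 = 0.6384 m³/s
w_6 = (8.31 − 4.42)/2 = 1.945 m; q_6 = 0.75 × 0.83 × 1.945 = 1.211 m³/s
w_7 = (8.31 − 6.07)/2 = 1.12 m; q_7 = 0.53 × 0.21 × 1.12 = 0.1247 m³/s
Q = Σ qᵢ = 3.590 m³/s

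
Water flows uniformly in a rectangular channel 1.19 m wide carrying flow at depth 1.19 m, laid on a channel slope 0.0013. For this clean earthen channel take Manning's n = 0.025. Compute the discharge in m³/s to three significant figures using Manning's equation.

1.10 m³/s

A = b·y = 1.19 × 1.19 = 1.416 m²
P = b + 2y = 1.19 + 2×1.19 = 3.570 m
R = A/P = 1.416/3.570 = 0.3967 m
Q = (1/n)·A·R^(2/3)·S^(1/2) = (1/0.025) × 1.416 × 0.3967^(2/3) × 0.0013^(1/2) = 1.103 m³/s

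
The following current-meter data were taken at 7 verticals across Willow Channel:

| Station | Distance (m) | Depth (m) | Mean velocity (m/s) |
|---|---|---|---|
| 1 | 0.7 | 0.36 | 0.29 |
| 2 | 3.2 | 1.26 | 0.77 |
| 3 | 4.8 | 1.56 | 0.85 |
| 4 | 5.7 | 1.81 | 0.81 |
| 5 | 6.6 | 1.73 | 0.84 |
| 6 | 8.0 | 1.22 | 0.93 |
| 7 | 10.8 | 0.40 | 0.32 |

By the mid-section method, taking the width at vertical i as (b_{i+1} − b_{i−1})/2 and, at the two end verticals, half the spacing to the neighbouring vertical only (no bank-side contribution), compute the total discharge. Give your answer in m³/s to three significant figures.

w_1 = (3.2 − 0.7)/2 = 1.25 m; q_1 = 0.29 × 0.36 × 1.25 = 0.1305 m³/s
w_2 = (4.8 − 0.7)/2 = 2.05 m; q_2 = 0.77 × 1.26 × 2.05 = 1.989 m³/s
w_3 = (5.7 − 3.2)/2 = 1.25 m; q_3 = 0.85 × 1.56 × 1.25 = 1.658 m³/s
w_4 = (6.6 − 4.8)/2 = 0.9 m; q_4 = 0.81 × 1.81 × 0.9 = 1.319 m³/s
w_5 = (8.0 − 5.7)/2 = 1.15 m; q_5 = 0.84 × 1.73 × 1.15 = 1.671 m³/s
w_6 = (10.8 − 6.6)/2 = 2.1 m; q_6 = 0.93 × 1.22 × 2.1 = 2.383 m³/s
w_7 = (10.8 − 8.0)/2 = 1.4 m; q_7 = 0.32 × 0.40 × 1.4 = 0.1792 m³/s
Q = Σ qᵢ = 9.329 m³/s

9.33 m³/s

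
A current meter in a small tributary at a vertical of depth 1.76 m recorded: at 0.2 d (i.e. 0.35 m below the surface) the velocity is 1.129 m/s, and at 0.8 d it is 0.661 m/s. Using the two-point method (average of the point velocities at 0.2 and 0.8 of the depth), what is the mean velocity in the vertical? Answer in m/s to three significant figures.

0.895 m/s

v̄ = (1.129 + 0.661) / 2 = 0.8950 m/s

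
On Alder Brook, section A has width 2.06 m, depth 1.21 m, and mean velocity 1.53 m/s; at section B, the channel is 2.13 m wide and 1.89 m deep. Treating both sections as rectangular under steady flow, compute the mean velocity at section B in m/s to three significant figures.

Q = A₁V₁ = (2.06×1.21) × 1.53 = 3.814 m³/s
A₂ = 2.13 × 1.89 = 4.026 m²
V₂ = Q/A₂ = 3.814/4.026 = 0.9473 m/s

0.947 m/s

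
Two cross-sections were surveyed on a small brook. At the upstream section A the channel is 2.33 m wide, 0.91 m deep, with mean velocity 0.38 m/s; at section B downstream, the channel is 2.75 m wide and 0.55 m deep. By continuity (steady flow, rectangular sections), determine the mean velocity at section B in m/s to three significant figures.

0.533 m/s

Q = A₁V₁ = (2.33×0.91) × 0.38 = 0.8057 m³/s
A₂ = 2.75 × 0.55 = 1.513 m²
V₂ = Q/A₂ = 0.8057/1.513 = 0.5327 m/s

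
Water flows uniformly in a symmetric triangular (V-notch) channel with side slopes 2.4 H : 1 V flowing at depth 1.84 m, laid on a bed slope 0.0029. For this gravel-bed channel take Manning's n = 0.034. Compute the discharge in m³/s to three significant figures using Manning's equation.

11.5 m³/s

A = z·y² = 2.4×1.84² = 8.125 m²
P = 2y√(1+z²) = 2×1.84×√(1+2.4²) = 9.568 m
R = A/P = 8.125/9.568 = 0.8492 m
Q = (1/n)·A·R^(2/3)·S^(1/2) = (1/0.034) × 8.125 × 0.8492^(2/3) × 0.0029^(1/2) = 11.54 m³/s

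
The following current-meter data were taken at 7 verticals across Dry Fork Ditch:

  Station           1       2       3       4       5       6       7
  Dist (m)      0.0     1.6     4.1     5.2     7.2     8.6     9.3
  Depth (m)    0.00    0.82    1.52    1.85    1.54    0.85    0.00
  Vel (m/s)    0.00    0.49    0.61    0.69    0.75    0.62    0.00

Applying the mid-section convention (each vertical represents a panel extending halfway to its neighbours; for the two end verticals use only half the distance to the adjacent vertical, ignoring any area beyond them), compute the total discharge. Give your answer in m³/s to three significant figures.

w_2 = (4.1 − 0.0)/2 = 2.05 m; q_2 = 0.49 × 0.82 × 2.05 = 0.8237 m³/s
w_3 = (5.2 − 1.6)/2 = 1.8 m; q_3 = 0.61 × 1.52 × 1.8 = 1.669 m³/s
w_4 = (7.2 − 4.1)/2 = 1.55 m; q_4 = 0.69 × 1.85 × 1.55 = 1.979 m³/s
w_5 = (8.6 − 5.2)/2 = 1.7 m; q_5 = 0.75 × 1.54 × 1.7 = 1.964 m³/s
w_6 = (9.3 − 7.2)/2 = 1.05 m; q_6 = 0.62 × 0.85 × 1.05 = 0.5534 m³/s
Stations 1, 7 contribute zero (depth or velocity is 0).
Q = Σ qᵢ = 6.988 m³/s

6.99 m³/s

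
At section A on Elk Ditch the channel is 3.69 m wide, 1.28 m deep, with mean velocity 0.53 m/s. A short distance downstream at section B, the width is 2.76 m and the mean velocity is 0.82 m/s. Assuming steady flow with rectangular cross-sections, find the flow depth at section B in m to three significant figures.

1.11 m

Q = A₁V₁ = (3.69×1.28) × 0.53 = 2.503 m³/s
d₂ = Q/(b₂ V₂) = 2.503/(2.76×0.82) = 1.106 m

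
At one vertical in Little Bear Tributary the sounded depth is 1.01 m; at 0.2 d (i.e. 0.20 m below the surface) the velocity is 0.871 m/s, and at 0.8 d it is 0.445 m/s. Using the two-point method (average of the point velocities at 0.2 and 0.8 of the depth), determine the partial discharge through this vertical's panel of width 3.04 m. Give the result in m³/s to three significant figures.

2.02 m³/s

v̄ = (0.871 + 0.445) / 2 = 0.6580 m/s
q = v̄ × d × w = 0.6580 × 1.01 × 3.04 = 2.020 m³/s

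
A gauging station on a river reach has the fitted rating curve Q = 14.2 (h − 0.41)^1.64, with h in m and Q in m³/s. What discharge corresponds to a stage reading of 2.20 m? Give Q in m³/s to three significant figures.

Q = 14.2 × (2.20 − 0.41)^1.64 = 14.2 × 1.79^1.64 = 36.89 m³/s

36.9 m³/s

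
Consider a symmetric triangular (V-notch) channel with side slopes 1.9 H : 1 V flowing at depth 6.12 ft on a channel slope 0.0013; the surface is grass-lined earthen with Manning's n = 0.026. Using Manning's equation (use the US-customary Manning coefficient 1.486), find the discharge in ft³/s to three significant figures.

A = z·y² = 1.9×6.12² = 71.16 ft²
P = 2y√(1+z²) = 2×6.12×√(1+1.9²) = 26.28 ft
R = A/P = 71.16/26.28 = 2.708 ft
Q = (1.486/n)·A·R^(2/3)·S^(1/2) = (1.486/0.026) × 71.16 × 2.708^(2/3) × 0.0013^(1/2) = 284.9 ft³/s

285 ft³/s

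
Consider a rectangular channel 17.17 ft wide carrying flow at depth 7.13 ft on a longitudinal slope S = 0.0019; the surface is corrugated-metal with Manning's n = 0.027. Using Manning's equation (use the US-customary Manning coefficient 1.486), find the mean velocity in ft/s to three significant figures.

5.94 ft/s

A = b·y = 17.17 × 7.13 = 122.4 ft²
P = b + 2y = 17.17 + 2×7.13 = 31.43 ft
R = A/P = 122.4/31.43 = 3.895 ft
Q = (1.486/n)·A·R^(2/3)·S^(1/2) = (1.486/0.027) × 122.4 × 3.895^(2/3) × 0.0019^(1/2) = 727.1 ft³/s
V = Q/A = 727.1/122.4 = 5.939 ft/s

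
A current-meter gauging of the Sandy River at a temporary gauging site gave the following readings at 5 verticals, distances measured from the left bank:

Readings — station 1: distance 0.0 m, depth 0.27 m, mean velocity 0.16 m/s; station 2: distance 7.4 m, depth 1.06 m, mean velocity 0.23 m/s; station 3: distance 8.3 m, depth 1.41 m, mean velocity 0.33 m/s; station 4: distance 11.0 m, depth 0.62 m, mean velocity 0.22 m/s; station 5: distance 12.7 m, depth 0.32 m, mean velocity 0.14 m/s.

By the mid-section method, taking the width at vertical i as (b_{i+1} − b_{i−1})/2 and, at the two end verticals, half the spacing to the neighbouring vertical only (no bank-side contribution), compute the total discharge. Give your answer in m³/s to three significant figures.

2.35 m³/s

w_1 = (7.4 − 0.0)/2 = 3.7 m; q_1 = 0.16 × 0.27 × 3.7 = 0.1598 m³/s
w_2 = (8.3 − 0.0)/2 = 4.15 m; q_2 = 0.23 × 1.06 × 4.15 = 1.012 m³/s
w_3 = (11.0 − 7.4)/2 = 1.8 m; q_3 = 0.33 × 1.41 × 1.8 = 0.8375 m³/s
w_4 = (12.7 − 8.3)/2 = 2.2 m; q_4 = 0.22 × 0.62 × 2.2 = 0.3001 m³/s
w_5 = (12.7 − 11.0)/2 = 0.85 m; q_5 = 0.14 × 0.32 × 0.85 = 0.03808 m³/s
Q = Σ qᵢ = 2.347 m³/s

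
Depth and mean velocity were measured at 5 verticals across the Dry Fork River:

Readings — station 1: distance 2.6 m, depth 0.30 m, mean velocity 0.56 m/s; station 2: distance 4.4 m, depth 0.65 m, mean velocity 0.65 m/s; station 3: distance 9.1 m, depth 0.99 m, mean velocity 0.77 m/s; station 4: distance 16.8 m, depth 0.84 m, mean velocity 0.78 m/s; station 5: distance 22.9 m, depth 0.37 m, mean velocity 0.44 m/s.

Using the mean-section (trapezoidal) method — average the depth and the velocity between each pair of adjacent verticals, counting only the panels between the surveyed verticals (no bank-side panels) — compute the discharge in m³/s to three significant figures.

Panel 1-2: Δb = 1.8 m, d̄ = (0.30+0.65)/2 = 0.475, v̄ = (0.56+0.65)/2 = 0.605 → q = 1.8×0.475×0.605 = 0.5173 m³/s
Panel 2-3: Δb = 4.7 m, d̄ = (0.65+0.99)/2 = 0.82, v̄ = (0.65+0.77)/2 = 0.71 → q = 4.7×0.82×0.71 = 2.736 m³/s
Panel 3-4: Δb = 7.7 m, d̄ = (0.99+0.84)/2 = 0.915, v̄ = (0.77+0.78)/2 = 0.775 → q = 7.7×0.915×0.775 = 5.460 m³/s
Panel 4-5: Δb = 6.1 m, d̄ = (0.84+0.37)/2 = 0.605, v̄ = (0.78+0.44)/2 = 0.61 → q = 6.1×0.605×0.61 = 2.251 m³/s
Q = Σ q = 10.97 m³/s

11.0 m³/s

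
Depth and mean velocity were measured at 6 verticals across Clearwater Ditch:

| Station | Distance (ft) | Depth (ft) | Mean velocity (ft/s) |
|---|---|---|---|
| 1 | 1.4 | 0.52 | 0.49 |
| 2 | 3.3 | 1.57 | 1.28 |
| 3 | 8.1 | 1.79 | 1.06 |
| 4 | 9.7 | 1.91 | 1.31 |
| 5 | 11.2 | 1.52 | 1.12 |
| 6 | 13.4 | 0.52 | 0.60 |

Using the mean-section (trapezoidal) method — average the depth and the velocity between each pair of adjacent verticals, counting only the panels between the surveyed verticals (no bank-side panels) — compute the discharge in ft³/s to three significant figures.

19.8 ft³/s

Panel 1-2: Δb = 1.9 ft, d̄ = (0.52+1.57)/2 = 1.045, v̄ = (0.49+1.28)/2 = 0.885 → q = 1.9×1.045×0.885 = 1.757 ft³/s
Panel 2-3: Δb = 4.8 ft, d̄ = (1.57+1.79)/2 = 1.68, v̄ = (1.28+1.06)/2 = 1.17 → q = 4.8×1.68×1.17 = 9.435 ft³/s
Panel 3-4: Δb = 1.6 ft, d̄ = (1.79+1.91)/2 = 1.85, v̄ = (1.06+1.31)/2 = 1.185 → q = 1.6×1.85×1.185 = 3.508 ft³/s
Panel 4-5: Δb = 1.5 ft, d̄ = (1.91+1.52)/2 = 1.715, v̄ = (1.31+1.12)/2 = 1.215 → q = 1.5×1.715×1.215 = 3.126 ft³/s
Panel 5-6: Δb = 2.2 ft, d̄ = (1.52+0.52)/2 = 1.02, v̄ = (1.12+0.60)/2 = 0.86 → q = 2.2×1.02×0.86 = 1.930 ft³/s
Q = Σ q = 19.76 ft³/s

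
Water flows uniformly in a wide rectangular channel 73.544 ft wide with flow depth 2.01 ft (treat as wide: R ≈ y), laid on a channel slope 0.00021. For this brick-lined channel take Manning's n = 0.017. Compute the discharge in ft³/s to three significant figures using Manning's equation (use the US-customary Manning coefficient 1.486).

A = b·y = 73.544 × 2.01 = 147.8 ft²
Wide channel: R ≈ y = 2.01 ft
Q = (1.486/n)·A·R^(2/3)·S^(1/2) = (1.486/0.017) × 147.8 × 2.010^(2/3) × 0.00021^(1/2) = 298.2 ft³/s

298 ft³/s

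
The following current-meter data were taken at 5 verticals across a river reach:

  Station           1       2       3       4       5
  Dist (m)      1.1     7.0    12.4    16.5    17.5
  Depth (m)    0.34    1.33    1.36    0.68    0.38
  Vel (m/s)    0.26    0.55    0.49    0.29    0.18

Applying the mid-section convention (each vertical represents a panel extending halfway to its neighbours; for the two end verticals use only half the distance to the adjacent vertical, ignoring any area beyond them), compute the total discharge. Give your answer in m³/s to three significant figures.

8.10 m³/s

w_1 = (7.0 − 1.1)/2 = 2.95 m; q_1 = 0.26 × 0.34 × 2.95 = 0.2608 m³/s
w_2 = (12.4 − 1.1)/2 = 5.65 m; q_2 = 0.55 × 1.33 × 5.65 = 4.133 m³/s
w_3 = (16.5 − 7.0)/2 = 4.75 m; q_3 = 0.49 × 1.36 × 4.75 = 3.165 m³/s
w_4 = (17.5 − 12.4)/2 = 2.55 m; q_4 = 0.29 × 0.68 × 2.55 = 0.5029 m³/s
w_5 = (17.5 − 16.5)/2 = 0.5 m; q_5 = 0.18 × 0.38 × 0.5 = 0.03420 m³/s
Q = Σ qᵢ = 8.096 m³/s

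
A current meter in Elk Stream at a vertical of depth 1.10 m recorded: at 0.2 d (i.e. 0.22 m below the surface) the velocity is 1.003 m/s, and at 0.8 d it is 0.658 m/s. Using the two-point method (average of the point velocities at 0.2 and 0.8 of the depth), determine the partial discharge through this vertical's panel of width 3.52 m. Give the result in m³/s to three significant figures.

3.22 m³/s

v̄ = (1.003 + 0.658) / 2 = 0.8305 m/s
q = v̄ × d × w = 0.8305 × 1.10 × 3.52 = 3.216 m³/s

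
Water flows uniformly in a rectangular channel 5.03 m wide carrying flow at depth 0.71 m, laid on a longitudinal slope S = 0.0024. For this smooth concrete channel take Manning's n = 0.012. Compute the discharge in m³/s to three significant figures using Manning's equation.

A = b·y = 5.03 × 0.71 = 3.571 m²
P = b + 2y = 5.03 + 2×0.71 = 6.450 m
R = A/P = 3.571/6.450 = 0.5537 m
Q = (1/n)·A·R^(2/3)·S^(1/2) = (1/0.012) × 3.571 × 0.5537^(2/3) × 0.0024^(1/2) = 9.831 m³/s

9.83 m³/s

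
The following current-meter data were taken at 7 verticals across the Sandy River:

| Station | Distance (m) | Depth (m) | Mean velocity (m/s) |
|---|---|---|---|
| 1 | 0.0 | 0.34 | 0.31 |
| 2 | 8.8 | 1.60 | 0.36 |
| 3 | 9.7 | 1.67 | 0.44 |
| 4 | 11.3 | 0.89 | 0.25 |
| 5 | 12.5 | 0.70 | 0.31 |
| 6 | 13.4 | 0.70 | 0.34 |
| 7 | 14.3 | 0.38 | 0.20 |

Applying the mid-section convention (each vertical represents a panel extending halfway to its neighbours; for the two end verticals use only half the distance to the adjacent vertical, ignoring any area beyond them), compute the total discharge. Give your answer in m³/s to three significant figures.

4.96 m³/s

w_1 = (8.8 − 0.0)/2 = 4.4 m; q_1 = 0.31 × 0.34 × 4.4 = 0.4638 m³/s
w_2 = (9.7 − 0.0)/2 = 4.85 m; q_2 = 0.36 × 1.60 × 4.85 = 2.794 m³/s
w_3 = (11.3 − 8.8)/2 = 1.25 m; q_3 = 0.44 × 1.67 × 1.25 = 0.9185 m³/s
w_4 = (12.5 − 9.7)/2 = 1.4 m; q_4 = 0.25 × 0.89 × 1.4 = 0.3115 m³/s
w_5 = (13.4 − 11.3)/2 = 1.05 m; q_5 = 0.31 × 0.70 × 1.05 = 0.2279 m³/s
w_6 = (14.3 − 12.5)/2 = 0.9 m; q_6 = 0.34 × 0.70 × 0.9 = 0.2142 m³/s
w_7 = (14.3 − 13.4)/2 = 0.45 m; q_7 = 0.20 × 0.38 × 0.45 = 0.03420 m³/s
Q = Σ qᵢ = 4.964 m³/s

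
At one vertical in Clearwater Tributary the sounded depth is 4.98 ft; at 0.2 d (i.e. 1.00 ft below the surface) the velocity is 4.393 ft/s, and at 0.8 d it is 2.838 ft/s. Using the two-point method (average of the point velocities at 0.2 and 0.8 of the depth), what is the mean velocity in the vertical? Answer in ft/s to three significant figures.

3.62 ft/s

v̄ = (4.393 + 2.838) / 2 = 3.616 ft/s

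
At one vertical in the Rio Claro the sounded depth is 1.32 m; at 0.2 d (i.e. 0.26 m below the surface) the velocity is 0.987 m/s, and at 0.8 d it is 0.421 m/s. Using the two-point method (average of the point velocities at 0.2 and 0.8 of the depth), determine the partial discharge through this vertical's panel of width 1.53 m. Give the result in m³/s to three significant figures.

v̄ = (0.987 + 0.421) / 2 = 0.7040 m/s
q = v̄ × d × w = 0.7040 × 1.32 × 1.53 = 1.422 m³/s

1.42 m³/s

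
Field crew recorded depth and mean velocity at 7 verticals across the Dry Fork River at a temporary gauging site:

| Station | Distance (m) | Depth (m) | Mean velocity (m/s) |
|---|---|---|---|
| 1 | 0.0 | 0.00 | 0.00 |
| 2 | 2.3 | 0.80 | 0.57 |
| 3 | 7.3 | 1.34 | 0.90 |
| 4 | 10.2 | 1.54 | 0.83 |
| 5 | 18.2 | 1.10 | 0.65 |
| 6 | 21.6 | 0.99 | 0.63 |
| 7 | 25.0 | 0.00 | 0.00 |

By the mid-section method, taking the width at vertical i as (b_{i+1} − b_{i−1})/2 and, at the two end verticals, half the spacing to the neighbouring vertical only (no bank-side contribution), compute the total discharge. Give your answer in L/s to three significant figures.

w_2 = (7.3 − 0.0)/2 = 3.65 m; q_2 = 0.57 × 0.80 × 3.65 = 1.664 m³/s
w_3 = (10.2 − 2.3)/2 = 3.95 m; q_3 = 0.90 × 1.34 × 3.95 = 4.764 m³/s
w_4 = (18.2 − 7.3)/2 = 5.45 m; q_4 = 0.83 × 1.54 × 5.45 = 6.966 m³/s
w_5 = (21.6 − 10.2)/2 = 5.7 m; q_5 = 0.65 × 1.10 × 5.7 = 4.076 m³/s
w_6 = (25.0 − 18.2)/2 = 3.4 m; q_6 = 0.63 × 0.99 × 3.4 = 2.121 m³/s
Stations 1, 7 contribute zero (depth or velocity is 0).
Q = Σ qᵢ = 19.59 m³/s
= 19.59 × 1000 = 19590 L/s

19600 L/s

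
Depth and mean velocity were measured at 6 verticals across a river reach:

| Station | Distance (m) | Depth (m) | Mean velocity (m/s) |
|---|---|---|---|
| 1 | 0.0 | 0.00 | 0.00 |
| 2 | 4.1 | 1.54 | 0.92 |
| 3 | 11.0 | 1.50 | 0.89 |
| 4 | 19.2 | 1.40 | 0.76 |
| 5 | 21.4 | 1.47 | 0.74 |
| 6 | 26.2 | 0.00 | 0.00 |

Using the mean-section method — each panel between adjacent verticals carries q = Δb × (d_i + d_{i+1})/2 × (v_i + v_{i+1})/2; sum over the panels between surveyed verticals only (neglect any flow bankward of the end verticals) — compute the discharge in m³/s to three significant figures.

24.4 m³/s

Panel 1-2: Δb = 4.1 m, d̄ = (0.00+1.54)/2 = 0.77, v̄ = (0.00+0.92)/2 = 0.46 → q = 4.1×0.77×0.46 = 1.452 m³/s
Panel 2-3: Δb = 6.9 m, d̄ = (1.54+1.50)/2 = 1.52, v̄ = (0.92+0.89)/2 = 0.905 → q = 6.9×1.52×0.905 = 9.492 m³/s
Panel 3-4: Δb = 8.2 m, d̄ = (1.50+1.40)/2 = 1.45, v̄ = (0.89+0.76)/2 = 0.825 → q = 8.2×1.45×0.825 = 9.809 m³/s
Panel 4-5: Δb = 2.2 m, d̄ = (1.40+1.47)/2 = 1.435, v̄ = (0.76+0.74)/2 = 0.75 → q = 2.2×1.435×0.75 = 2.368 m³/s
Panel 5-6: Δb = 4.8 m, d̄ = (1.47+0.00)/2 = 0.735, v̄ = (0.74+0.00)/2 = 0.37 → q = 4.8×0.735×0.37 = 1.305 m³/s
Q = Σ q = 24.43 m³/s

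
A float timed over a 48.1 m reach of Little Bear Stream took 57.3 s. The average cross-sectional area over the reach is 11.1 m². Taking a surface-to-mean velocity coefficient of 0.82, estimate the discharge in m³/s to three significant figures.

7.64 m³/s

v_surface = L / t̄ = 48.1 / 57.3 = 0.8394 m/s
v_mean = 0.82 × 0.8394 = 0.6883 m/s
Q = A × v_mean = 11.1 × 0.6883 = 7.641 m³/s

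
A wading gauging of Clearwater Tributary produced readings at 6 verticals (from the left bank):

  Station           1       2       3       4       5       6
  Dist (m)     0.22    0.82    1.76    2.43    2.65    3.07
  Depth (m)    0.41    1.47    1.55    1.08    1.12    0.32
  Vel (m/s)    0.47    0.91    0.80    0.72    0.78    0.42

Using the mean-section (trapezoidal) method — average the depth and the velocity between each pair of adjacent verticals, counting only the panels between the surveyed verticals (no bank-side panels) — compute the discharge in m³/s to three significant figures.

Panel 1-2: Δb = 0.6 m, d̄ = (0.41+1.47)/2 = 0.94, v̄ = (0.47+0.91)/2 = 0.69 → q = 0.6×0.94×0.69 = 0.3892 m³/s
Panel 2-3: Δb = 0.94 m, d̄ = (1.47+1.55)/2 = 1.51, v̄ = (0.91+0.80)/2 = 0.855 → q = 0.94×1.51×0.855 = 1.214 m³/s
Panel 3-4: Δb = 0.67 m, d̄ = (1.55+1.08)/2 = 1.315, v̄ = (0.80+0.72)/2 = 0.76 → q = 0.67×1.315×0.76 = 0.6696 m³/s
Panel 4-5: Δb = 0.22 m, d̄ = (1.08+1.12)/2 = 1.1, v̄ = (0.72+0.78)/2 = 0.75 → q = 0.22×1.1×0.75 = 0.1815 m³/s
Panel 5-6: Δb = 0.42 m, d̄ = (1.12+0.32)/2 = 0.72, v̄ = (0.78+0.42)/2 = 0.6 → q = 0.42×0.72×0.6 = 0.1814 m³/s
Q = Σ q = 2.635 m³/s

2.64 m³/s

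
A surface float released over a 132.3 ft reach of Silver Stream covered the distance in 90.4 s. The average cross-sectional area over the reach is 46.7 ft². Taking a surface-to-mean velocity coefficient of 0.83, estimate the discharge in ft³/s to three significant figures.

v_surface = L / t̄ = 132.3 / 90.4 = 1.463 ft/s
v_mean = 0.83 × 1.463 = 1.215 ft/s
Q = A × v_mean = 46.7 × 1.215 = 56.73 ft³/s

56.7 ft³/s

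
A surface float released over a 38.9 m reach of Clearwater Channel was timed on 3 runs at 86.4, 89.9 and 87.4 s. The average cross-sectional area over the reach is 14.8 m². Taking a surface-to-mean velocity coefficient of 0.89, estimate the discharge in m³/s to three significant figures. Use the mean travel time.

t̄ = (86.4 + 89.9 + 87.4) / 3 = 87.9 s
v_surface = L / t̄ = 38.9 / 87.9 = 0.4425 m/s
v_mean = 0.89 × 0.4425 = 0.3939 m/s
Q = A × v_mean = 14.8 × 0.3939 = 5.829 m³/s

5.83 m³/s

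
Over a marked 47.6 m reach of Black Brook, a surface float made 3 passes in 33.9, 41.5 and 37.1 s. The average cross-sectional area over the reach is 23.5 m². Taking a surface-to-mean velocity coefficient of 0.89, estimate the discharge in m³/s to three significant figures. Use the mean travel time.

26.5 m³/s

t̄ = (33.9 + 41.5 + 37.1) / 3 = 37.5 s
v_surface = L / t̄ = 47.6 / 37.5 = 1.269 m/s
v_mean = 0.89 × 1.269 = 1.130 m/s
Q = A × v_mean = 23.5 × 1.130 = 26.55 m³/s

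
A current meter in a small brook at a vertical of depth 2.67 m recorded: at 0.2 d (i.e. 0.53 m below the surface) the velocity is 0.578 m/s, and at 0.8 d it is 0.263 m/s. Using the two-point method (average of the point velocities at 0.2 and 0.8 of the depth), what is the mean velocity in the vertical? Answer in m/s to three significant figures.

0.421 m/s

v̄ = (0.578 + 0.263) / 2 = 0.4205 m/s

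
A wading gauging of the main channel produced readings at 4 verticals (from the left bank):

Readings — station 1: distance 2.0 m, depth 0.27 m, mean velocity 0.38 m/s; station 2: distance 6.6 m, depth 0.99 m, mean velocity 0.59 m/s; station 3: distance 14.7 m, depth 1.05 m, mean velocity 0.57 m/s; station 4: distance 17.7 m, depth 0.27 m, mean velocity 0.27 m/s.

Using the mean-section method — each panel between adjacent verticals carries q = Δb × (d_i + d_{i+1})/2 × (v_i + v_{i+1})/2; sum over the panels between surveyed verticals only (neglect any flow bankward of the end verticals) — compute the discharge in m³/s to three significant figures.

7.03 m³/s

Panel 1-2: Δb = 4.6 m, d̄ = (0.27+0.99)/2 = 0.63, v̄ = (0.38+0.59)/2 = 0.485 → q = 4.6×0.63×0.485 = 1.406 m³/s
Panel 2-3: Δb = 8.1 m, d̄ = (0.99+1.05)/2 = 1.02, v̄ = (0.59+0.57)/2 = 0.58 → q = 8.1×1.02×0.58 = 4.792 m³/s
Panel 3-4: Δb = 3 m, d̄ = (1.05+0.27)/2 = 0.66, v̄ = (0.57+0.27)/2 = 0.42 → q = 3×0.66×0.42 = 0.8316 m³/s
Q = Σ q = 7.029 m³/s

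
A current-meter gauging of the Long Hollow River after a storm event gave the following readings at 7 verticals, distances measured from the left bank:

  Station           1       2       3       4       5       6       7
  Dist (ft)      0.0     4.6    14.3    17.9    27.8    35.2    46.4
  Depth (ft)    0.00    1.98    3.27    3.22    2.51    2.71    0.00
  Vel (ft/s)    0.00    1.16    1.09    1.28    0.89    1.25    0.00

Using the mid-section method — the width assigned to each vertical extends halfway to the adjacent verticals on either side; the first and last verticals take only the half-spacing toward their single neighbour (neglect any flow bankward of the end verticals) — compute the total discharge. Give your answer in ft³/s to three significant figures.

119 ft³/s

w_2 = (14.3 − 0.0)/2 = 7.15 ft; q_2 = 1.16 × 1.98 × 7.15 = 16.42 ft³/s
w_3 = (17.9 − 4.6)/2 = 6.65 ft; q_3 = 1.09 × 3.27 × 6.65 = 23.70 ft³/s
w_4 = (27.8 − 14.3)/2 = 6.75 ft; q_4 = 1.28 × 3.22 × 6.75 = 27.82 ft³/s
w_5 = (35.2 − 17.9)/2 = 8.65 ft; q_5 = 0.89 × 2.51 × 8.65 = 19.32 ft³/s
w_6 = (46.4 − 27.8)/2 = 9.3 ft; q_6 = 1.25 × 2.71 × 9.3 = 31.50 ft³/s
Stations 1, 7 contribute zero (depth or velocity is 0).
Q = Σ qᵢ = 118.8 ft³/s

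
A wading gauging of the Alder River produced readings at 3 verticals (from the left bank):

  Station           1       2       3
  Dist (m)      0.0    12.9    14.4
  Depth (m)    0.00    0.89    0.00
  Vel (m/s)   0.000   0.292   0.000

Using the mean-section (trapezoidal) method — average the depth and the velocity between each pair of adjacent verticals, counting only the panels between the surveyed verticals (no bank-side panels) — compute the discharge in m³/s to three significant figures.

0.936 m³/s

Panel 1-2: Δb = 12.9 m, d̄ = (0.00+0.89)/2 = 0.445, v̄ = (0.000+0.292)/2 = 0.146 → q = 12.9×0.445×0.146 = 0.8381 m³/s
Panel 2-3: Δb = 1.5 m, d̄ = (0.89+0.00)/2 = 0.445, v̄ = (0.292+0.000)/2 = 0.146 → q = 1.5×0.445×0.146 = 0.09746 m³/s
Q = Σ q = 0.9356 m³/s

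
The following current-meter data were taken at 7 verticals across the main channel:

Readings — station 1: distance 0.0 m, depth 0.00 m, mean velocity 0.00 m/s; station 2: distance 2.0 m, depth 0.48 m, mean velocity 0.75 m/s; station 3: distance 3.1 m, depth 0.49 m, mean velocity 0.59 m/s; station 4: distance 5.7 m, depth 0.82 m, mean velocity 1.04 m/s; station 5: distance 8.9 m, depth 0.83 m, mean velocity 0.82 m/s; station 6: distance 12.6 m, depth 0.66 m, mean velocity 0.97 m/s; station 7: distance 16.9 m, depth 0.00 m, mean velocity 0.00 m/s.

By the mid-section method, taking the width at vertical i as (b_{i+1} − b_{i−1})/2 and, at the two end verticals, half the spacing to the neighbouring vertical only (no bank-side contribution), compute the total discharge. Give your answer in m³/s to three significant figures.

8.47 m³/s

w_2 = (3.1 − 0.0)/2 = 1.55 m; q_2 = 0.75 × 0.48 × 1.55 = 0.5580 m³/s
w_3 = (5.7 − 2.0)/2 = 1.85 m; q_3 = 0.59 × 0.49 × 1.85 = 0.5348 m³/s
w_4 = (8.9 − 3.1)/2 = 2.9 m; q_4 = 1.04 × 0.82 × 2.9 = 2.473 m³/s
w_5 = (12.6 − 5.7)/2 = 3.45 m; q_5 = 0.82 × 0.83 × 3.45 = 2.348 m³/s
w_6 = (16.9 − 8.9)/2 = 4 m; q_6 = 0.97 × 0.66 × 4 = 2.561 m³/s
Stations 1, 7 contribute zero (depth or velocity is 0).
Q = Σ qᵢ = 8.475 m³/s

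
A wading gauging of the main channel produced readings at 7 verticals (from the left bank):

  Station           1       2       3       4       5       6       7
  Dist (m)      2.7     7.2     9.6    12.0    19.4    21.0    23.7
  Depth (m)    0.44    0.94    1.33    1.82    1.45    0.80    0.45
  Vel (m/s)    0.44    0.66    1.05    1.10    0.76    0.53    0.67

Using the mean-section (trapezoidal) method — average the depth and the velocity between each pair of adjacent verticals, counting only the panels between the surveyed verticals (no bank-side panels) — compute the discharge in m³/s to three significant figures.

21.5 m³/s

Panel 1-2: Δb = 4.5 m, d̄ = (0.44+0.94)/2 = 0.69, v̄ = (0.44+0.66)/2 = 0.55 → q = 4.5×0.69×0.55 = 1.708 m³/s
Panel 2-3: Δb = 2.4 m, d̄ = (0.94+1.33)/2 = 1.135, v̄ = (0.66+1.05)/2 = 0.855 → q = 2.4×1.135×0.855 = 2.329 m³/s
Panel 3-4: Δb = 2.4 m, d̄ = (1.33+1.82)/2 = 1.575, v̄ = (1.05+1.10)/2 = 1.075 → q = 2.4×1.575×1.075 = 4.064 m³/s
Panel 4-5: Δb = 7.4 m, d̄ = (1.82+1.45)/2 = 1.635, v̄ = (1.10+0.76)/2 = 0.93 → q = 7.4×1.635×0.93 = 11.25 m³/s
Panel 5-6: Δb = 1.6 m, d̄ = (1.45+0.80)/2 = 1.125, v̄ = (0.76+0.53)/2 = 0.645 → q = 1.6×1.125×0.645 = 1.161 m³/s
Panel 6-7: Δb = 2.7 m, d̄ = (0.80+0.45)/2 = 0.625, v̄ = (0.53+0.67)/2 = 0.6 → q = 2.7×0.625×0.6 = 1.013 m³/s
Q = Σ q = 21.53 m³/s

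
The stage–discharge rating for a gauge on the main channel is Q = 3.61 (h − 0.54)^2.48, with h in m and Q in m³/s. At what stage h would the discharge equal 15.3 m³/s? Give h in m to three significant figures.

2.33 m

h − h₀ = (Q/C)^(1/b) = (15.3/3.61)^(1/2.48) = 1.790 m
h = 0.54 + 1.790 = 2.330 m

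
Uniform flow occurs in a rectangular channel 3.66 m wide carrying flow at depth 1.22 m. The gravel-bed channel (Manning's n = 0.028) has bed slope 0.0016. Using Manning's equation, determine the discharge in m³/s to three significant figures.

5.18 m³/s

A = b·y = 3.66 × 1.22 = 4.465 m²
P = b + 2y = 3.66 + 2×1.22 = 6.100 m
R = A/P = 4.465/6.100 = 0.7320 m
Q = (1/n)·A·R^(2/3)·S^(1/2) = (1/0.028) × 4.465 × 0.7320^(2/3) × 0.0016^(1/2) = 5.181 m³/s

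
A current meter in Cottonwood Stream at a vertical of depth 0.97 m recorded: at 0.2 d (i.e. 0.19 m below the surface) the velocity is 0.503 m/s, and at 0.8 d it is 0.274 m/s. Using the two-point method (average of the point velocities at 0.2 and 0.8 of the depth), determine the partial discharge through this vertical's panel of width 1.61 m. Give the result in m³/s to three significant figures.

v̄ = (0.503 + 0.274) / 2 = 0.3885 m/s
q = v̄ × d × w = 0.3885 × 0.97 × 1.61 = 0.6067 m³/s

0.607 m³/s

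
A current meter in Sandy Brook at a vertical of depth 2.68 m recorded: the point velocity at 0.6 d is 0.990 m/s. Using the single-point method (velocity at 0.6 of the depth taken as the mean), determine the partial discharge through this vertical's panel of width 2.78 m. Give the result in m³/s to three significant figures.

7.38 m³/s

v̄ = v₀.₆ = 0.990 m/s
q = v̄ × d × w = 0.9900 × 2.68 × 2.78 = 7.376 m³/s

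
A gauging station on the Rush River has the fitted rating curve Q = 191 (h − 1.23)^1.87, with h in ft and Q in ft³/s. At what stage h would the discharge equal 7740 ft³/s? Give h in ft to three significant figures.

8.47 ft

h − h₀ = (Q/C)^(1/b) = (7740/191)^(1/1.87) = 7.240 ft
h = 1.23 + 7.240 = 8.470 ft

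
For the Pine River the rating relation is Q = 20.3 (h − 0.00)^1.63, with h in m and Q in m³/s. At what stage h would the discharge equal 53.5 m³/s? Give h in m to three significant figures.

h − h₀ = (Q/C)^(1/b) = (53.5/20.3)^(1/1.63) = 1.812 m
h = 0.00 + 1.812 = 1.812 m

1.81 m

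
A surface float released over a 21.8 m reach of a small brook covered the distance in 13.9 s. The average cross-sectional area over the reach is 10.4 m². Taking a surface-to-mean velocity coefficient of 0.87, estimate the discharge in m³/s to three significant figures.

v_surface = L / t̄ = 21.8 / 13.9 = 1.568 m/s
v_mean = 0.87 × 1.568 = 1.364 m/s
Q = A × v_mean = 10.4 × 1.364 = 14.19 m³/s

14.2 m³/s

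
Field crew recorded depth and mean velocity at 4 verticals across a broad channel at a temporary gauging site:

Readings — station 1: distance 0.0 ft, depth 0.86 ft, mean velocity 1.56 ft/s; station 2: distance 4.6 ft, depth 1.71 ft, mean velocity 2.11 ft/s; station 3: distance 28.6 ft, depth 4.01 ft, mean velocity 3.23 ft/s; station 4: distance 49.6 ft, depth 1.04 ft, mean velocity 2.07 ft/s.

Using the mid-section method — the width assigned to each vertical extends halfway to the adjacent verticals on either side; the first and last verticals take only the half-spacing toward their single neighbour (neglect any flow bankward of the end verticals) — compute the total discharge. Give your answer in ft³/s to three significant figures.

369 ft³/s

w_1 = (4.6 − 0.0)/2 = 2.3 ft; q_1 = 1.56 × 0.86 × 2.3 = 3.086 ft³/s
w_2 = (28.6 − 0.0)/2 = 14.3 ft; q_2 = 2.11 × 1.71 × 14.3 = 51.60 ft³/s
w_3 = (49.6 − 4.6)/2 = 22.5 ft; q_3 = 3.23 × 4.01 × 22.5 = 291.4 ft³/s
w_4 = (49.6 − 28.6)/2 = 10.5 ft; q_4 = 2.07 × 1.04 × 10.5 = 22.60 ft³/s
Q = Σ qᵢ = 368.7 ft³/s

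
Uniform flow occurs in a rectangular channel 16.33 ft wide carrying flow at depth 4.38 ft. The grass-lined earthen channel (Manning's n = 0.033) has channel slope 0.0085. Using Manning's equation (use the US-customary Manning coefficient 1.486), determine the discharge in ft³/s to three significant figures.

597 ft³/s

A = b·y = 16.33 × 4.38 = 71.53 ft²
P = b + 2y = 16.33 + 2×4.38 = 25.09 ft
R = A/P = 71.53/25.09 = 2.851 ft
Q = (1.486/n)·A·R^(2/3)·S^(1/2) = (1.486/0.033) × 71.53 × 2.851^(2/3) × 0.0085^(1/2) = 597.0 ft³/s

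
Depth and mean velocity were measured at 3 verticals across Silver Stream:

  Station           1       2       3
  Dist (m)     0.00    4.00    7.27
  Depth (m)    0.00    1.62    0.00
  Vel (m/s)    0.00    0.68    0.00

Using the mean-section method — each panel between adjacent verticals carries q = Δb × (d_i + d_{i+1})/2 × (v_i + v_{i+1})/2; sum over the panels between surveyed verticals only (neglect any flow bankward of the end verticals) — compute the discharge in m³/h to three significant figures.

7210 m³/h

Panel 1-2: Δb = 4 m, d̄ = (0.00+1.62)/2 = 0.81, v̄ = (0.00+0.68)/2 = 0.34 → q = 4×0.81×0.34 = 1.102 m³/s
Panel 2-3: Δb = 3.27 m, d̄ = (1.62+0.00)/2 = 0.81, v̄ = (0.68+0.00)/2 = 0.34 → q = 3.27×0.81×0.34 = 0.9006 m³/s
Q = Σ q = 2.002 m³/s
= 2.002 × 3600 = 7208 m³/h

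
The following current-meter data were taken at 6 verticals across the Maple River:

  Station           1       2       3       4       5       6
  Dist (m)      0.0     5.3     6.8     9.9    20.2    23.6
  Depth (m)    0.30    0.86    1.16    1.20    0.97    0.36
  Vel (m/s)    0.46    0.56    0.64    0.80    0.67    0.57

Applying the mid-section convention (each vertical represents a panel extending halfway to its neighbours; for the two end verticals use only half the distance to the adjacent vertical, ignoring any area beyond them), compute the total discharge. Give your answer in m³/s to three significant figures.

w_1 = (5.3 − 0.0)/2 = 2.65 m; q_1 = 0.46 × 0.30 × 2.65 = 0.3657 m³/s
w_2 = (6.8 − 0.0)/2 = 3.4 m; q_2 = 0.56 × 0.86 × 3.4 = 1.637 m³/s
w_3 = (9.9 − 5.3)/2 = 2.3 m; q_3 = 0.64 × 1.16 × 2.3 = 1.708 m³/s
w_4 = (20.2 − 6.8)/2 = 6.7 m; q_4 = 0.80 × 1.20 × 6.7 = 6.432 m³/s
w_5 = (23.6 − 9.9)/2 = 6.85 m; q_5 = 0.67 × 0.97 × 6.85 = 4.452 m³/s
w_6 = (23.6 − 20.2)/2 = 1.7 m; q_6 = 0.57 × 0.36 × 1.7 = 0.3488 m³/s
Q = Σ qᵢ = 14.94 m³/s

14.9 m³/s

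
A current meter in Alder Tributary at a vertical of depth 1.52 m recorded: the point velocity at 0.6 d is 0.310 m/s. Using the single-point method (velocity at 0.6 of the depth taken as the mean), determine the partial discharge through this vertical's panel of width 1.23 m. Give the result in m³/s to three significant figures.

v̄ = v₀.₆ = 0.310 m/s
q = v̄ × d × w = 0.3100 × 1.52 × 1.23 = 0.5796 m³/s

0.580 m³/s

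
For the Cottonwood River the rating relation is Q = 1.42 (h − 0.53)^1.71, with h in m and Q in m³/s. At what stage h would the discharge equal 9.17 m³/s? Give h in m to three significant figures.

3.51 m

h − h₀ = (Q/C)^(1/b) = (9.17/1.42)^(1/1.71) = 2.977 m
h = 0.53 + 2.977 = 3.507 m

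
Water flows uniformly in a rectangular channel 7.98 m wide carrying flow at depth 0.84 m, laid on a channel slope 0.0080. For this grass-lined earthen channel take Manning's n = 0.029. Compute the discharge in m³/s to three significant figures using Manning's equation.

16.2 m³/s

A = b·y = 7.98 × 0.84 = 6.703 m²
P = b + 2y = 7.98 + 2×0.84 = 9.660 m
R = A/P = 6.703/9.660 = 0.6939 m
Q = (1/n)·A·R^(2/3)·S^(1/2) = (1/0.029) × 6.703 × 0.6939^(2/3) × 0.0080^(1/2) = 16.20 m³/s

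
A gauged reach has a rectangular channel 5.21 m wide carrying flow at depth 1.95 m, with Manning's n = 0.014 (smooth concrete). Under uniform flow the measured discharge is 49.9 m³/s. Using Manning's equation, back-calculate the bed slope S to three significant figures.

0.00409

A = b·y = 5.21 × 1.95 = 10.16 m²
P = b + 2y = 5.21 + 2×1.95 = 9.110 m
R = A/P = 10.16/9.110 = 1.115 m
S = (Q·n / (1·A·R^(2/3)))² = (49.9×0.014 / (1×10.16×1.075))² = 0.004089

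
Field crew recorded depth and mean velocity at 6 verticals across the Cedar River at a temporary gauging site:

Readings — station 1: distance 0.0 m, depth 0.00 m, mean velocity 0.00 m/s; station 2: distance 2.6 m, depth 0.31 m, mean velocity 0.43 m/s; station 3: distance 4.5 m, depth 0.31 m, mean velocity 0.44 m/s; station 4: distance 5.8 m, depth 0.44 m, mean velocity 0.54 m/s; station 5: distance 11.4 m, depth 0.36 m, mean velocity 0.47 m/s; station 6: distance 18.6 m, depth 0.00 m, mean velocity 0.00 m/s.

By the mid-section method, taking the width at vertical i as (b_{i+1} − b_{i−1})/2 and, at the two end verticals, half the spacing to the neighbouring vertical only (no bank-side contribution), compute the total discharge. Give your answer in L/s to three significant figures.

2420 L/s

w_2 = (4.5 − 0.0)/2 = 2.25 m; q_2 = 0.43 × 0.31 × 2.25 = 0.2999 m³/s
w_3 = (5.8 − 2.6)/2 = 1.6 m; q_3 = 0.44 × 0.31 × 1.6 = 0.2182 m³/s
w_4 = (11.4 − 4.5)/2 = 3.45 m; q_4 = 0.54 × 0.44 × 3.45 = 0.8197 m³/s
w_5 = (18.6 − 5.8)/2 = 6.4 m; q_5 = 0.47 × 0.36 × 6.4 = 1.083 m³/s
Stations 1, 6 contribute zero (depth or velocity is 0).
Q = Σ qᵢ = 2.421 m³/s
= 2.421 × 1000 = 2421 L/s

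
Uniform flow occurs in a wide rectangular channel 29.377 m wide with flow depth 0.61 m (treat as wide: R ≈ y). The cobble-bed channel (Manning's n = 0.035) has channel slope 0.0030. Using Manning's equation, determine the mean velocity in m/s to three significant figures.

1.13 m/s

A = b·y = 29.377 × 0.61 = 17.92 m²
Wide channel: R ≈ y = 0.61 m
Q = (1/n)·A·R^(2/3)·S^(1/2) = (1/0.035) × 17.92 × 0.6100^(2/3) × 0.0030^(1/2) = 20.17 m³/s
V = Q/A = 20.17/17.92 = 1.126 m/s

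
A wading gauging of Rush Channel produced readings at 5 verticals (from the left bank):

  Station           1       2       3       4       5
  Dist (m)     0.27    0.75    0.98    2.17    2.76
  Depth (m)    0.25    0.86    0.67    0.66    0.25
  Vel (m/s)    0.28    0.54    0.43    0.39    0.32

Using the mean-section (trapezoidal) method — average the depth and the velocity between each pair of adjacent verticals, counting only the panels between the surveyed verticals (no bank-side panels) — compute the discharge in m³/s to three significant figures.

0.614 m³/s

Panel 1-2: Δb = 0.48 m, d̄ = (0.25+0.86)/2 = 0.555, v̄ = (0.28+0.54)/2 = 0.41 → q = 0.48×0.555×0.41 = 0.1092 m³/s
Panel 2-3: Δb = 0.23 m, d̄ = (0.86+0.67)/2 = 0.765, v̄ = (0.54+0.43)/2 = 0.485 → q = 0.23×0.765×0.485 = 0.08534 m³/s
Panel 3-4: Δb = 1.19 m, d̄ = (0.67+0.66)/2 = 0.665, v̄ = (0.43+0.39)/2 = 0.41 → q = 1.19×0.665×0.41 = 0.3245 m³/s
Panel 4-5: Δb = 0.59 m, d̄ = (0.66+0.25)/2 = 0.455, v̄ = (0.39+0.32)/2 = 0.355 → q = 0.59×0.455×0.355 = 0.09530 m³/s
Q = Σ q = 0.6143 m³/s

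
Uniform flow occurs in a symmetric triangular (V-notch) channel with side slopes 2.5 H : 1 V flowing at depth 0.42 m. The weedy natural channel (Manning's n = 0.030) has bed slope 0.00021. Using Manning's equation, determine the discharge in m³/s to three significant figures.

0.0716 m³/s

A = z·y² = 2.5×0.42² = 0.4410 m²
P = 2y√(1+z²) = 2×0.42×√(1+2.5²) = 2.262 m
R = A/P = 0.4410/2.262 = 0.1950 m
Q = (1/n)·A·R^(2/3)·S^(1/2) = (1/0.030) × 0.4410 × 0.1950^(2/3) × 0.00021^(1/2) = 0.07163 m³/s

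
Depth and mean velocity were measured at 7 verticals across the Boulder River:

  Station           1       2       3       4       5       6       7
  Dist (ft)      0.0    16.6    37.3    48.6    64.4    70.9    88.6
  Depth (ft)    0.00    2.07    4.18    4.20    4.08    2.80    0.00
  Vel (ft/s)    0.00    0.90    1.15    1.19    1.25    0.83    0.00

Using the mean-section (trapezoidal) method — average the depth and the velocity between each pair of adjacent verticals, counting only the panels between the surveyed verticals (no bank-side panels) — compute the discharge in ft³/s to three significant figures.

243 ft³/s

Panel 1-2: Δb = 16.6 ft, d̄ = (0.00+2.07)/2 = 1.035, v̄ = (0.00+0.90)/2 = 0.45 → q = 16.6×1.035×0.45 = 7.731 ft³/s
Panel 2-3: Δb = 20.7 ft, d̄ = (2.07+4.18)/2 = 3.125, v̄ = (0.90+1.15)/2 = 1.025 → q = 20.7×3.125×1.025 = 66.30 ft³/s
Panel 3-4: Δb = 11.3 ft, d̄ = (4.18+4.20)/2 = 4.19, v̄ = (1.15+1.19)/2 = 1.17 → q = 11.3×4.19×1.17 = 55.40 ft³/s
Panel 4-5: Δb = 15.8 ft, d̄ = (4.20+4.08)/2 = 4.14, v̄ = (1.19+1.25)/2 = 1.22 → q = 15.8×4.14×1.22 = 79.80 ft³/s
Panel 5-6: Δb = 6.5 ft, d̄ = (4.08+2.80)/2 = 3.44, v̄ = (1.25+0.83)/2 = 1.04 → q = 6.5×3.44×1.04 = 23.25 ft³/s
Panel 6-7: Δb = 17.7 ft, d̄ = (2.80+0.00)/2 = 1.4, v̄ = (0.83+0.00)/2 = 0.415 → q = 17.7×1.4×0.415 = 10.28 ft³/s
Q = Σ q = 242.8 ft³/s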